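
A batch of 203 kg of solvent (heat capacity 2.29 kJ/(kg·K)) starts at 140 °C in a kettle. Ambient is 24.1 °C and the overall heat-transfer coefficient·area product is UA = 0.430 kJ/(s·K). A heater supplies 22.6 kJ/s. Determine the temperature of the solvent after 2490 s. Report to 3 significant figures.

83.0 °C

Lumped-capacitance energy balance: M c_p dT/dt = UA(T_amb − T) + Q̇.
dT/dt = (T_ss − T)/τ with T_ss = T_amb + Q̇/UA = 24.1 + 22.6/0.430 = 76.658 °C, τ = M c_p/UA = 203·2.29/0.430 = 1081.1 s.
This is linear first-order; T(t) = T_ss + (T₀ − T_ss) e^(−t/τ).
T(2490) = 76.658 + (63.342)·0.099936 = 82.988 °C.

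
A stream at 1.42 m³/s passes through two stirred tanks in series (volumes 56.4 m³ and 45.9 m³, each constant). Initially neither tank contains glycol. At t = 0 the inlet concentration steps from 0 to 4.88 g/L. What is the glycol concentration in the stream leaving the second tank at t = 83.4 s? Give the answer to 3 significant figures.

Each tank obeys Vᵢ dCᵢ/dt = Q(Cᵢ₋₁ − Cᵢ), so τᵢ = Vᵢ/Q.
τ₁ = 56.4/1.42 = 39.718 s; τ₂ = 45.9/1.42 = 32.324 s.
Tank 1: C₁ = C_in(1 − e^(−t/τ₁)). Tank 2 (τ₁ ≠ τ₂): C₂ = C_in[1 − (τ₁ e^(−t/τ₁) − τ₂ e^(−t/τ₂))/(τ₁ − τ₂)].
At t = 83.4: e^(−t/τ₁) = 0.12248, e^(−t/τ₂) = 0.075764.
C₂ = 4.88·[1 − (39.718·0.12248 − 32.324·0.075764)/(7.3944)] = 4.88·0.67329 = 3.2857 g/L.

3.29 g/L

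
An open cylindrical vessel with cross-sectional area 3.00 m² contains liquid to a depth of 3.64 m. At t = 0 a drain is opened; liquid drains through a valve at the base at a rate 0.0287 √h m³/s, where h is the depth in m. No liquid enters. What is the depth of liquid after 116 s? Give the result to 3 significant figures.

1.83 m

Mass balance (ρ constant): A dh/dt = −0.0287 √h.
Separate and integrate: 2(√h − √h₀) = −(0.0287/A) t.
√h = √3.64 − 0.0287·116/(2·3.00) = 1.9079 − 0.55487 = 1.3530.
h = 1.3530² = 1.8306 m.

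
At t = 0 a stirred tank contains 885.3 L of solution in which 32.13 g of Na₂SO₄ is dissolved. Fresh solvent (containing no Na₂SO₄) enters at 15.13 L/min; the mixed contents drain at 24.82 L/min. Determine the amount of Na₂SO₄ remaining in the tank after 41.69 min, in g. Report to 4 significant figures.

6.746 g

Total volume: dV/dt = Q_in − Q_out = -9.69000 L/min, so V(t) = 885.3 − 9.69000 t and V(41.69) = 481.324 L.
Species balance (pure solvent in): dm/dt = −Q_out · m/V(t).
Separate: dm/m = −Q_out dt/V(t) ⇒ ln(m/m₀) = −(Q_out/(Q_in−Q_out)) ln(V/V₀).
m = m₀ (V₀/V)^(Q_out/(Q_in−Q_out)) = 32.13 × (885.3/481.324)^(-2.56140) = 6.74571 g.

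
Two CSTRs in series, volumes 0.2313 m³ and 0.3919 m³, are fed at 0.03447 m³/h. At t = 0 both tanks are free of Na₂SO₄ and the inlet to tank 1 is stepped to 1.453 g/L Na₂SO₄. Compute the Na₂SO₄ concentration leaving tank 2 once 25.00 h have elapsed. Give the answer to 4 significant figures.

Each tank obeys Vᵢ dCᵢ/dt = Q(Cᵢ₋₁ − Cᵢ), so τᵢ = Vᵢ/Q.
τ₁ = 0.2313/0.03447 = 6.71018 h; τ₂ = 0.3919/0.03447 = 11.3693 h.
Tank 1: C₁ = C_in(1 − e^(−t/τ₁)). Tank 2 (τ₁ ≠ τ₂): C₂ = C_in[1 − (τ₁ e^(−t/τ₁) − τ₂ e^(−t/τ₂))/(τ₁ − τ₂)].
At t = 25.00: e^(−t/τ₁) = 0.0240967, e^(−t/τ₂) = 0.110925.
C₂ = 1.453·[1 − (6.71018·0.0240967 − 11.3693·0.110925)/(-4.65912)] = 1.453·0.764023 = 1.11013 g/L.

1.110 g/L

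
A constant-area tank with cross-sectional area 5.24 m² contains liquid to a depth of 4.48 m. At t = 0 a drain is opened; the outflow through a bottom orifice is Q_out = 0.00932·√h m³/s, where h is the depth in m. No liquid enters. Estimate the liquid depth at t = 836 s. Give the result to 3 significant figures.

With no inflow, A dh/dt = −0.00932 √h.
Separate and integrate: 2(√h − √h₀) = −(0.00932/A) t.
√h = √4.48 − 0.00932·836/(2·5.24) = 2.1166 − 0.74347 = 1.3731.
h = 1.3731² = 1.8855 m.

1.89 m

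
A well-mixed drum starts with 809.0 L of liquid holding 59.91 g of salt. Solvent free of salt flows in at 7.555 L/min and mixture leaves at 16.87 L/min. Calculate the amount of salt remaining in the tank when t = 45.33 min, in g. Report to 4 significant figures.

Let m(t) be the amount of salt. Volume: V(t) = V₀ + (Q_in − Q_out) t = 809.0 − 9.31500 t; V(45.33) = 386.751 L.
Species balance (pure solvent in): dm/dt = −Q_out · m/V(t).
Separate: dm/m = −Q_out dt/V(t) ⇒ ln(m/m₀) = −(Q_out/(Q_in−Q_out)) ln(V/V₀).
m = m₀ (V₀/V)^(Q_out/(Q_in−Q_out)) = 59.91 × (809.0/386.751)^(-1.81106) = 15.7407 g.

15.74 g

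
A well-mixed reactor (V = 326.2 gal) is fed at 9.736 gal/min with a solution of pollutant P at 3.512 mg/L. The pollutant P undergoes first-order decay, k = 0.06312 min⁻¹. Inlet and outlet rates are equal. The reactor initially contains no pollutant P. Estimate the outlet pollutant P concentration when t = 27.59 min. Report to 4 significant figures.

V dC/dt = Q(C_in − C) − k V C.
dC/dt = (Q/V) C_in − (Q/V + k) C; effective rate a = Q/V + k = 0.0298467 + 0.06312 = 0.0929667 min⁻¹.
C_ss = Q C_in/(Q + kV) = 1.12752 mg/L; C(t) = C_ss + (C₀ − C_ss) e^(−a t).
C(27.59) = 1.12752 + (-1.12752)·e^(−0.0929667·27.59) = 1.12752 + (-1.12752)·0.0769229 = 1.04079 mg/L.

1.041 mg/L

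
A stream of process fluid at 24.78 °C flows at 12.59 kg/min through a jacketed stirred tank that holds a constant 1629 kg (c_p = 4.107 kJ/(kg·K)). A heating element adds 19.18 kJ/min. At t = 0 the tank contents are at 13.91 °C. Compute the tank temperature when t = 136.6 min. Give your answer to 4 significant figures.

21.24 °C

M c_p dT/dt = ṁ c_p (T_in − T) + Q̇.
τ = M/ṁ = 129.388 min; T_ss = T_in + Q̇/(ṁ c_p) = 24.78 + 19.18/(12.59·4.107) = 25.1509 °C.
T approaches T_ss exponentially: T(t) = T_ss + (T₀ − T_ss) e^(−t/τ).
T(136.6) = 25.1509 + (-11.2409)·e^(−136.6/129.388) = 25.1509 + (-11.2409)·0.347936 = 21.2398 °C.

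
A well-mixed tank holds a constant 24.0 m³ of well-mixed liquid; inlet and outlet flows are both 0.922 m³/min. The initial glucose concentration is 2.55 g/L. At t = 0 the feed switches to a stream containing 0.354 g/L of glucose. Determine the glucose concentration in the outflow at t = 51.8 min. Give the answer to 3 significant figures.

Transient balance on the dissolved component: V dC/dt = Q(C_in − C).
So dC/dt = (C_in − C)/τ with τ = V/Q = 24.0/0.922 = 26.030 min.
This is linear first-order; C(t) = C_in + (C₀ − C_in) e^(−t/τ).
C(51.8) = 0.354 + (2.55 − 0.354)·e^(−51.8/26.030) = 0.354 + (2.1960)·0.13670 = 0.65419 g/L.

0.654 g/L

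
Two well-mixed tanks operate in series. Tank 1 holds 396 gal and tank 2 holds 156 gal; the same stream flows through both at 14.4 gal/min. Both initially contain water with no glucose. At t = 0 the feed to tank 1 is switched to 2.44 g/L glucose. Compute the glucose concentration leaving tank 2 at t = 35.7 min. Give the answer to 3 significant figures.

Species balance on tank i: dCᵢ/dt = (Cᵢ₋₁ − Cᵢ)/τᵢ with τᵢ = Vᵢ/Q.
τ₁ = 396/14.4 = 27.500 min; τ₂ = 156/14.4 = 10.833 min.
Tank 1: C₁ = C_in(1 − e^(−t/τ₁)). Tank 2 (τ₁ ≠ τ₂): C₂ = C_in[1 − (τ₁ e^(−t/τ₁) − τ₂ e^(−t/τ₂))/(τ₁ − τ₂)].
At t = 35.7: e^(−t/τ₁) = 0.27303, e^(−t/τ₂) = 0.037054.
C₂ = 2.44·[1 − (27.500·0.27303 − 10.833·0.037054)/(16.667)] = 2.44·0.57359 = 1.3996 g/L.

1.40 g/L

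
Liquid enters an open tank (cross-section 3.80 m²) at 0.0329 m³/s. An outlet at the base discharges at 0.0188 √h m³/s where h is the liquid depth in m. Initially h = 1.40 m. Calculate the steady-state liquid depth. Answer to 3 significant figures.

3.06 m

Level balance: A dh/dt = 0.0329 − 0.0188 √h. Setting dh/dt = 0:
Q_in = 0.0188 √h_ss ⇒ √h_ss = 0.0329/0.0188 = 1.7500.
h_ss = 1.7500² = 3.0625 m. (Since h₀ = 1.40 m < h_ss, the level will rise toward this value.)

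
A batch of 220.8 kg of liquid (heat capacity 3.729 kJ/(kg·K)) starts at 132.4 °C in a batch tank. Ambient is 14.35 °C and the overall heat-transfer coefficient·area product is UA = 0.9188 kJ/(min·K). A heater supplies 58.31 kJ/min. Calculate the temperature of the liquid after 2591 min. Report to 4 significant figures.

80.84 °C

Unsteady energy balance on the tank contents: M c_p dT/dt = −UA(T − T_amb) + Q̇.
dT/dt = (T_ss − T)/τ with T_ss = T_amb + Q̇/UA = 14.35 + 58.31/0.9188 = 77.8132 °C, τ = M c_p/UA = 220.8·3.729/0.9188 = 896.129 min.
Integrating: T(t) = T_ss + (T₀ − T_ss) e^(−t/τ).
T(2591) = 77.8132 + (54.5868)·0.0555026 = 80.8429 °C.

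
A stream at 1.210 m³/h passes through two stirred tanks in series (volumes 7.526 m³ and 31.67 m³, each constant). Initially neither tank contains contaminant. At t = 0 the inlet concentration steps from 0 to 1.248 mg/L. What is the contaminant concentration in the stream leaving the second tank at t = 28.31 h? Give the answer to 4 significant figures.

Each tank obeys Vᵢ dCᵢ/dt = Q(Cᵢ₋₁ − Cᵢ), so τᵢ = Vᵢ/Q.
τ₁ = 7.526/1.210 = 6.21983 h; τ₂ = 31.67/1.210 = 26.1736 h.
Tank 1: C₁ = C_in(1 − e^(−t/τ₁)). Tank 2 (τ₁ ≠ τ₂): C₂ = C_in[1 − (τ₁ e^(−t/τ₁) − τ₂ e^(−t/τ₂))/(τ₁ − τ₂)].
At t = 28.31: e^(−t/τ₁) = 0.0105506, e^(−t/τ₂) = 0.339044.
C₂ = 1.248·[1 − (6.21983·0.0105506 − 26.1736·0.339044)/(-19.9537)] = 1.248·0.558561 = 0.697084 mg/L.

0.6971 mg/L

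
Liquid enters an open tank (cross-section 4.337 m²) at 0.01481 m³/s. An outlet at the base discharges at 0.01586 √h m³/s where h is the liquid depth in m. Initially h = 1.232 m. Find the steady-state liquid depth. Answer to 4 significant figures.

A dh/dt = Q_in − 0.01586 √h. Steady state requires inflow = outflow:
Q_in = 0.01586 √h_ss ⇒ √h_ss = 0.01481/0.01586 = 0.933796.
h_ss = 0.933796² = 0.871974 m. (Since h₀ = 1.232 m > h_ss, the level will fall toward this value.)

0.8720 m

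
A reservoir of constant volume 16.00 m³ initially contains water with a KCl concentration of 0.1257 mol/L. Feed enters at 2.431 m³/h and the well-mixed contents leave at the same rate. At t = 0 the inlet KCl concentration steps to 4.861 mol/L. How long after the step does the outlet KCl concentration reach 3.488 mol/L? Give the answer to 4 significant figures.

Species balance: V dC/dt = Q(C_in − C) ⇒ τ = V/Q = 6.58165 h.
C(t) = C_in + (C₀ − C_in) e^(−t/τ). Set C = 3.488 and solve for t:
e^(−t/τ) = (C − C_in)/(C₀ − C_in) = (3.488 − 4.861)/(0.1257 − 4.861) = 0.289950
t = −τ ln(…) = 6.58165 × 1.23805 = 8.14840 h.

8.148 h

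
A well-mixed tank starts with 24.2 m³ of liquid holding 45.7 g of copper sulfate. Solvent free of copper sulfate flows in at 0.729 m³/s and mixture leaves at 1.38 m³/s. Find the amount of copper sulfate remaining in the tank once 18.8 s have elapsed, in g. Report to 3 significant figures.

Total volume: dV/dt = Q_in − Q_out = -0.65100 m³/s, so V(t) = 24.2 − 0.65100 t and V(18.8) = 11.961 m³.
No copper sulfate enters, so dm/dt = −Q_out · (m/V).
Separate: dm/m = −Q_out dt/V(t) ⇒ ln(m/m₀) = −(Q_out/(Q_in−Q_out)) ln(V/V₀).
m = m₀ (V₀/V)^(Q_out/(Q_in−Q_out)) = 45.7 × (24.2/11.961)^(-2.1198) = 10.260 g.

10.3 g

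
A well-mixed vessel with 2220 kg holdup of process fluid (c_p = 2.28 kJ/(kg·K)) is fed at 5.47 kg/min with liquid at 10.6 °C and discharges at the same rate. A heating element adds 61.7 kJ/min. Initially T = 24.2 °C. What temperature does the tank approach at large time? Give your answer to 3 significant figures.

Heat balance on the well-mixed liquid: M c_p dT/dt = ṁ c_p (T_in − T) + 61.7.
At steady state dT/dt = 0 ⇒ T_ss = T_in + Q̇/(ṁ c_p) = 10.6 + 61.7/(5.47·2.28) = 15.547 °C.

15.5 °C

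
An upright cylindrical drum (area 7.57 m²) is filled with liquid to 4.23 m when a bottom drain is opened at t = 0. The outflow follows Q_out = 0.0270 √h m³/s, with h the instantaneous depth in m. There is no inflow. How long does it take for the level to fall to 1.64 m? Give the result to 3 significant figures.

Volume balance on the tank: A dh/dt = −0.0270 √h.
Separate and integrate: 2(√h − √h₀) = −(0.0270/A) t.
t = 2A(√h₀ − √h)/0.0270 = 2·7.57·(√4.23 − √1.64)/0.0270
  = 15.140 × (2.0567 − 1.2806) / 0.0270 = 435.17 s.

435 s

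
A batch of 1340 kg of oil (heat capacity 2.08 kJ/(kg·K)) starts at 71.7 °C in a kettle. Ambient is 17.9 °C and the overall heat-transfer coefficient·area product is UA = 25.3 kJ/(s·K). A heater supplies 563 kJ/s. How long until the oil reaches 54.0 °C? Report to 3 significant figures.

Lumped-capacitance energy balance: M c_p dT/dt = UA(T_amb − T) + Q̇.
τ = M c_p/UA = 110.17 s; T_ss = T_amb + Q̇/UA = 17.9 + 563/25.3 = 40.153 °C.
T(t) = T_ss + (T₀ − T_ss)e^(−t/τ); set T = 54.0:
t = −τ ln[(T − T_ss)/(T₀ − T_ss)] = −110.17 · ln(0.43893) = 90.712 s.

90.7 s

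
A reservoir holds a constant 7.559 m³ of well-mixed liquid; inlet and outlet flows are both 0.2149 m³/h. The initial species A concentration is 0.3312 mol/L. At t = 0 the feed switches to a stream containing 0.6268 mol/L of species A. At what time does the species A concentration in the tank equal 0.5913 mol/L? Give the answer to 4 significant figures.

74.55 h

Species balance: V dC/dt = Q(C_in − C) ⇒ τ = V/Q = 35.1745 h.
C(t) = C_in + (C₀ − C_in) e^(−t/τ). Set C = 0.5913 and solve for t:
e^(−t/τ) = (C − C_in)/(C₀ − C_in) = (0.5913 − 0.6268)/(0.3312 − 0.6268) = 0.120095
t = −τ ln(…) = 35.1745 × 2.11947 = 74.5515 h.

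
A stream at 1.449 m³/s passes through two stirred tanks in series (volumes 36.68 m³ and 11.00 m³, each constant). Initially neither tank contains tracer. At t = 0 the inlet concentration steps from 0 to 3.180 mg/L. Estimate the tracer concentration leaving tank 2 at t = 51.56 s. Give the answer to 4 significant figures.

2.589 mg/L

Species balance on tank i: dCᵢ/dt = (Cᵢ₋₁ − Cᵢ)/τᵢ with τᵢ = Vᵢ/Q.
τ₁ = 36.68/1.449 = 25.3140 s; τ₂ = 11.00/1.449 = 7.59144 s.
Tank 1: C₁ = C_in(1 − e^(−t/τ₁)). Tank 2 (τ₁ ≠ τ₂): C₂ = C_in[1 − (τ₁ e^(−t/τ₁) − τ₂ e^(−t/τ₂))/(τ₁ − τ₂)].
At t = 51.56: e^(−t/τ₁) = 0.130443, e^(−t/τ₂) = 0.00112288.
C₂ = 3.180·[1 − (25.3140·0.130443 − 7.59144·0.00112288)/(17.7226)] = 3.180·0.814162 = 2.58904 mg/L.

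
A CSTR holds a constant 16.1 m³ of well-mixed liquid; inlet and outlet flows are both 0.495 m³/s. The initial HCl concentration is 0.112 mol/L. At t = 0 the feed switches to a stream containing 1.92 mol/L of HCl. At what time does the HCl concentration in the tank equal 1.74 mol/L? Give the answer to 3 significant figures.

75.0 s

Mass balance on the solute (V constant): V dC/dt = Q(C_in − C), so τ = V/Q = 32.525 s.
C(t) = C_in + (C₀ − C_in) e^(−t/τ). Set C = 1.74 and solve for t:
e^(−t/τ) = (C − C_in)/(C₀ − C_in) = (1.74 − 1.92)/(0.112 − 1.92) = 0.099558
t = −τ ln(…) = 32.525 × 2.3070 = 75.036 s.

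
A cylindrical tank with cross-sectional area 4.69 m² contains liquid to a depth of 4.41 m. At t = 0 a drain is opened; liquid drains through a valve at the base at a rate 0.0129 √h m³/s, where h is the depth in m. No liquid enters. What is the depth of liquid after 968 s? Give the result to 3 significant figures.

A dh/dt = −Q_out = −0.0129 √h.
Separate and integrate: 2(√h − √h₀) = −(0.0129/A) t.
√h = √4.41 − 0.0129·968/(2·4.69) = 2.1000 − 1.3313 = 0.76874.
h = 0.76874² = 0.59096 m.

0.591 m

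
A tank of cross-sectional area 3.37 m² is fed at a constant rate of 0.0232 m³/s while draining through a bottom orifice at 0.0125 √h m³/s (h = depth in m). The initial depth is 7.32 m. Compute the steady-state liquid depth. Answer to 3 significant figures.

Level balance: A dh/dt = 0.0232 − 0.0125 √h. Setting dh/dt = 0:
Q_in = 0.0125 √h_ss ⇒ √h_ss = 0.0232/0.0125 = 1.8560.
h_ss = 1.8560² = 3.4447 m. (Since h₀ = 7.32 m > h_ss, the level will fall toward this value.)

3.44 m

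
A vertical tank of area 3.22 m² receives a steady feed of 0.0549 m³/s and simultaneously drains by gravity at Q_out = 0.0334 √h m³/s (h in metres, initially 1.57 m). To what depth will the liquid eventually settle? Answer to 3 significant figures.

2.70 m

A dh/dt = Q_in − 0.0334 √h. Steady state requires inflow = outflow:
Q_in = 0.0334 √h_ss ⇒ √h_ss = 0.0549/0.0334 = 1.6437.
h_ss = 1.6437² = 2.7018 m. (Since h₀ = 1.57 m < h_ss, the level will rise toward this value.)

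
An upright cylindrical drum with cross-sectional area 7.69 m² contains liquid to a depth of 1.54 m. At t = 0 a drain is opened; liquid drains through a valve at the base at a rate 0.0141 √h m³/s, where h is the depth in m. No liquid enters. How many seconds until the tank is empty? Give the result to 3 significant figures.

Volume balance on the tank: A dh/dt = −0.0141 √h.
This is separable: 2 d(√h)/dt = −0.0141/A, so √h = √h₀ − (0.0141/(2A)) t.
Tank is empty when √h = 0: t_empty = 2A√h₀/0.0141.
t_empty = 2·7.69·√1.54/0.0141 = 15.380·1.2410/0.0141 = 1353.6 s.

1350 s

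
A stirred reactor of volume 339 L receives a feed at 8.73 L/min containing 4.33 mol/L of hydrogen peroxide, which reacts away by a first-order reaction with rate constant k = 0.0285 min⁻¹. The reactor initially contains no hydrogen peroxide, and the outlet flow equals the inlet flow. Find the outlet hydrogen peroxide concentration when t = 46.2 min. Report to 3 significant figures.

1.89 mol/L

Species balance: V dC/dt = Q C_in − Q C − k V C.
dC/dt = (Q/V) C_in − (Q/V + k) C; effective rate a = Q/V + k = 0.025752 + 0.0285 = 0.054252 min⁻¹.
C_ss = Q C_in/(Q + kV) = 2.0553 mol/L; C(t) = C_ss + (C₀ − C_ss) e^(−a t).
C(46.2) = 2.0553 + (-2.0553)·e^(−0.054252·46.2) = 2.0553 + (-2.0553)·0.081557 = 1.8877 mol/L.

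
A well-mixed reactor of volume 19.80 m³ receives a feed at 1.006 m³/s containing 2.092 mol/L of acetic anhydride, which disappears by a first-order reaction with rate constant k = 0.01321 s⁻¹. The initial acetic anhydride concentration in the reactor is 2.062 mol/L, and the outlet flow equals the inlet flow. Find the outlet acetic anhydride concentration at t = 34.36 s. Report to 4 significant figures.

1.705 mol/L

Species balance: V dC/dt = Q C_in − Q C − k V C.
dC/dt = (Q/V) C_in − (Q/V + k) C; effective rate a = Q/V + k = 0.0508081 + 0.01321 = 0.0640181 s⁻¹.
C_ss = Q C_in/(Q + kV) = 1.66032 mol/L; C(t) = C_ss + (C₀ − C_ss) e^(−a t).
C(34.36) = 1.66032 + (0.401680)·e^(−0.0640181·34.36) = 1.66032 + (0.401680)·0.110841 = 1.70484 mol/L.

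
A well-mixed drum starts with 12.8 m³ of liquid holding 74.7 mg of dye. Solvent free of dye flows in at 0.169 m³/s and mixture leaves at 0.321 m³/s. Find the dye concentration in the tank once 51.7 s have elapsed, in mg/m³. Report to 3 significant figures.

Let m(t) be the amount of dye. Volume: V(t) = V₀ + (Q_in − Q_out) t = 12.8 − 0.15200 t; V(51.7) = 4.9416 m³.
Solute balance: dm/dt = 0 − Q_out C = −Q_out m/V(t).
dm/m = −Q_out dt/(V₀ − 0.15200 t); integrating gives ln(m/m₀) = −(Q_out/(Q_in−Q_out)) ln(V/V₀).
m = m₀ (V₀/V)^(Q_out/(Q_in−Q_out)) = 74.7 × (12.8/4.9416)^(-2.1118) = 10.009 mg.
C = m/V = 10.009/4.9416 = 2.0255 mg/m³.

2.03 mg/m³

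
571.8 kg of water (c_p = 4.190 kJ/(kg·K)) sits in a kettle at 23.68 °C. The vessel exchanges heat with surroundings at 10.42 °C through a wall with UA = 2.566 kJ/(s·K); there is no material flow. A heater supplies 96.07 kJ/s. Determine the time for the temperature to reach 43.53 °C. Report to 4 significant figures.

1606 s

Lumped-capacitance energy balance: M c_p dT/dt = UA(T_amb − T) + Q̇.
τ = M c_p/UA = 933.687 s; T_ss = T_amb + Q̇/UA = 10.42 + 96.07/2.566 = 47.8596 °C.
T(t) = T_ss + (T₀ − T_ss)e^(−t/τ); set T = 43.53:
t = −τ ln[(T − T_ss)/(T₀ − T_ss)] = −933.687 · ln(0.179060) = 1605.98 s.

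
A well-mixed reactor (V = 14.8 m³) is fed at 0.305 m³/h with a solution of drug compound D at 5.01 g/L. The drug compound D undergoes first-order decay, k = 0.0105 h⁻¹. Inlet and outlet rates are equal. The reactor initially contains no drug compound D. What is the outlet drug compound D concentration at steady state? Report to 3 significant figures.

3.32 g/L

V dC/dt = Q(C_in − C) − k V C.
At steady state: 0 = Q C_in − (Q + kV) C_ss, so C_ss = Q C_in/(Q + kV).
C_ss = 0.305·5.01/(0.305 + 0.0105·14.8) = 1.5280/0.46040 = 3.3190 g/L.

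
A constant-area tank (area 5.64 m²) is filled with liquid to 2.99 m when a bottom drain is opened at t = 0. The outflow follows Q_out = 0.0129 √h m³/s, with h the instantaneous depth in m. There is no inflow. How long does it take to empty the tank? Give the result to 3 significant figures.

1510 s

A dh/dt = −Q_out = −0.0129 √h.
∫ h^(−1/2) dh = −(0.0129/A) ∫ dt, giving 2√h = 2√h₀ − (0.0129/A) t.
Tank is empty when √h = 0: t_empty = 2A√h₀/0.0129.
t_empty = 2·5.64·√2.99/0.0129 = 11.280·1.7292/0.0129 = 1512.0 s.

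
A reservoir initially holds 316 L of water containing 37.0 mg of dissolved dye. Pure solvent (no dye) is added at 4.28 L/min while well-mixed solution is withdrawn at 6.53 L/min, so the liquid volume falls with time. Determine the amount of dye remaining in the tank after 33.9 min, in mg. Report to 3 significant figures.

16.6 mg

Total volume: dV/dt = Q_in − Q_out = -2.2500 L/min, so V(t) = 316 − 2.2500 t and V(33.9) = 239.73 L.
Species balance (pure solvent in): dm/dt = −Q_out · m/V(t).
Separate: dm/m = −Q_out dt/V(t) ⇒ ln(m/m₀) = −(Q_out/(Q_in−Q_out)) ln(V/V₀).
m = m₀ (V₀/V)^(Q_out/(Q_in−Q_out)) = 37.0 × (316/239.73)^(-2.9022) = 16.596 mg.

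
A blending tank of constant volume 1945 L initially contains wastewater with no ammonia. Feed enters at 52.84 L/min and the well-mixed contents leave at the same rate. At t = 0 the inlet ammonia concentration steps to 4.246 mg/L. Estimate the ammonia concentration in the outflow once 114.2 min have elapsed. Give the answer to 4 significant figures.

Transient balance on the dissolved component: V dC/dt = Q(C_in − C).
Rewrite as dC/dt + C/τ = C_in/τ, τ = V/Q = 36.8092 min.
This is linear first-order; C(t) = C_in + (C₀ − C_in) e^(−t/τ).
C(114.2) = 4.246 + (0 − 4.246)·e^(−114.2/36.8092) = 4.246 + (-4.24600)·0.0449375 = 4.05520 mg/L.

4.055 mg/L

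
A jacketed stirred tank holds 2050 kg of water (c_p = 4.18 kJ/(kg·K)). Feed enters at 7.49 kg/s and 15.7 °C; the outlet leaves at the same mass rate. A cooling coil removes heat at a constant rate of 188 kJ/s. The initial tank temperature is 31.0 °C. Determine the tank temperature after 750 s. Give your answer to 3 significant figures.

First-law balance (no shaft work): M c_p dT/dt = ṁ c_p (T_in − T) − 188.
τ = M/ṁ = 273.70 s; T_ss = T_in − Q̇/(ṁ c_p) = 15.7 − 188/(7.49·4.18) = 9.6952 °C.
Solution: T(t) = T_ss + (T₀ − T_ss) e^(−t/τ).
T(750) = 9.6952 + (21.305)·e^(−750/273.70) = 9.6952 + (21.305)·0.064555 = 11.071 °C.

11.1 °C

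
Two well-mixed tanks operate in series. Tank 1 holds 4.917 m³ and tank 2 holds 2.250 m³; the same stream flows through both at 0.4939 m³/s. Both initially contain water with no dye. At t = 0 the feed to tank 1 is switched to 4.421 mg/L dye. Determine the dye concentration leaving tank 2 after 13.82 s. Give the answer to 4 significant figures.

Species balance on tank i: dCᵢ/dt = (Cᵢ₋₁ − Cᵢ)/τᵢ with τᵢ = Vᵢ/Q.
τ₁ = 4.917/0.4939 = 9.95546 s; τ₂ = 2.250/0.4939 = 4.55558 s.
Solving the cascade with C₁(0)=C₂(0)=0 gives C₂(t) = C_in[1 − (τ₁ e^(−t/τ₁) − τ₂ e^(−t/τ₂))/(τ₁ − τ₂)].
At t = 13.82: e^(−t/τ₁) = 0.249528, e^(−t/τ₂) = 0.0481399.
C₂ = 4.421·[1 − (9.95546·0.249528 − 4.55558·0.0481399)/(5.39988)] = 4.421·0.580572 = 2.56671 mg/L.

2.567 mg/L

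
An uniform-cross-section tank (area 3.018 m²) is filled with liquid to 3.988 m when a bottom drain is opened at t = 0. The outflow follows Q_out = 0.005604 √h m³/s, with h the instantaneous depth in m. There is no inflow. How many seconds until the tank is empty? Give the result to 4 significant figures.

2151 s

Volume balance on the tank: A dh/dt = −0.005604 √h.
∫ h^(−1/2) dh = −(0.005604/A) ∫ dt, giving 2√h = 2√h₀ − (0.005604/A) t.
Set h = 0: 2√h₀ = (0.005604/A) t_empty ⇒ t_empty = 2A√h₀/0.005604.
t_empty = 2·3.018·√3.988/0.005604 = 6.03600·1.99700/0.005604 = 2150.94 s.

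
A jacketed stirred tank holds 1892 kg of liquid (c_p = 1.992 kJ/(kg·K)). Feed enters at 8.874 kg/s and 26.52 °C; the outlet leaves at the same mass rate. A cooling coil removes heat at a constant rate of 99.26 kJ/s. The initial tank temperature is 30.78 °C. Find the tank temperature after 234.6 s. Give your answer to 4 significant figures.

Unsteady energy balance on the tank contents: M c_p dT/dt = ṁ c_p (T_in − T) − 99.26.
Rearrange: dT/dt = (T_ss − T)/τ with τ = M/ṁ = 213.207 s and T_ss = T_in − Q̇/(ṁ c_p) = 20.9048 °C.
Solution: T(t) = T_ss + (T₀ − T_ss) e^(−t/τ).
T(234.6) = 20.9048 + (9.87520)·e^(−234.6/213.207) = 20.9048 + (9.87520)·0.332758 = 24.1909 °C.

24.19 °C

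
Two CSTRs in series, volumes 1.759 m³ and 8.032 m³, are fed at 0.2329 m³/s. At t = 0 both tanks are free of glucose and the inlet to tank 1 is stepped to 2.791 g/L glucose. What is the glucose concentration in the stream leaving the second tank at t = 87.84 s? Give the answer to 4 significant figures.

2.511 g/L

Time constants: τᵢ = Vᵢ/Q for each well-mixed tank.
τ₁ = 1.759/0.2329 = 7.55260 s; τ₂ = 8.032/0.2329 = 34.4869 s.
Solving the cascade with C₁(0)=C₂(0)=0 gives C₂(t) = C_in[1 − (τ₁ e^(−t/τ₁) − τ₂ e^(−t/τ₂))/(τ₁ − τ₂)].
At t = 87.84: e^(−t/τ₁) = 8.89132e-06, e^(−t/τ₂) = 0.0783121.
C₂ = 2.791·[1 − (7.55260·8.89132e-06 − 34.4869·0.0783121)/(-26.9343)] = 2.791·0.899731 = 2.51115 g/L.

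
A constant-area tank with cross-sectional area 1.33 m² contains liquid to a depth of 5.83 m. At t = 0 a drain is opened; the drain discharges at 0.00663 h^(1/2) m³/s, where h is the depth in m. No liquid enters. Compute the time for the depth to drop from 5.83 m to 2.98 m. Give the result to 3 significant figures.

Accumulation of liquid (constant cross-section A): A dh/dt = −0.00663 √h.
Separate and integrate: 2(√h − √h₀) = −(0.00663/A) t.
t = 2A(√h₀ − √h)/0.00663 = 2·1.33·(√5.83 − √2.98)/0.00663
  = 2.6600 × (2.4145 − 1.7263) / 0.00663 = 276.14 s.

276 s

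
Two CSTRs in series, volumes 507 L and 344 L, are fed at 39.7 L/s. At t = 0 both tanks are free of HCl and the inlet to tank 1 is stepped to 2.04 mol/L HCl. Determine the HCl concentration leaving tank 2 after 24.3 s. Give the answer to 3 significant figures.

Time constants: τᵢ = Vᵢ/Q for each well-mixed tank.
τ₁ = 507/39.7 = 12.771 s; τ₂ = 344/39.7 = 8.6650 s.
Tank 1: C₁ = C_in(1 − e^(−t/τ₁)). Tank 2 (τ₁ ≠ τ₂): C₂ = C_in[1 − (τ₁ e^(−t/τ₁) − τ₂ e^(−t/τ₂))/(τ₁ − τ₂)].
At t = 24.3: e^(−t/τ₁) = 0.14915, e^(−t/τ₂) = 0.060544.
C₂ = 2.04·[1 − (12.771·0.14915 − 8.6650·0.060544)/(4.1058)] = 2.04·0.66384 = 1.3542 mol/L.

1.35 mol/L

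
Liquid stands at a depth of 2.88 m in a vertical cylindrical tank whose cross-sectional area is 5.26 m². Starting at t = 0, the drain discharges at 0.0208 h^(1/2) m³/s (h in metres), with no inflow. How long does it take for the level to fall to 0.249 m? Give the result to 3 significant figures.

A dh/dt = −Q_out = −0.0208 √h.
Separate and integrate: 2(√h − √h₀) = −(0.0208/A) t.
t = 2A(√h₀ − √h)/0.0208 = 2·5.26·(√2.88 − √0.249)/0.0208
  = 10.520 × (1.6971 − 0.49900) / 0.0208 = 605.94 s.

606 s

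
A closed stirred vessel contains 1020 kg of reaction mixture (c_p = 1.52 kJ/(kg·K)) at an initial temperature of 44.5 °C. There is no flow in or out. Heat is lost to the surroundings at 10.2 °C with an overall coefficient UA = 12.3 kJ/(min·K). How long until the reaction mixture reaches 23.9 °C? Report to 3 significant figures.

116 min

Lumped-capacitance energy balance: M c_p dT/dt = UA(T_amb − T).
τ = M c_p/UA = 126.05 min; T_ss = T_amb = 10.200 °C.
T(t) = T_ss + (T₀ − T_ss)e^(−t/τ); set T = 23.9:
t = −τ ln[(T − T_ss)/(T₀ − T_ss)] = −126.05 · ln(0.39942) = 115.68 min.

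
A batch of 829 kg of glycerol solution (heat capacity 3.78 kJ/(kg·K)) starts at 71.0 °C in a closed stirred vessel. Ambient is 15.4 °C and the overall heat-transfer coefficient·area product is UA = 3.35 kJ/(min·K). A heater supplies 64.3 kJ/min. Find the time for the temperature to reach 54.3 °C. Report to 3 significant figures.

M c_p dT/dt = −UA(T − T_amb) + Q̇.
τ = M c_p/UA = 935.41 min; T_ss = T_amb + Q̇/UA = 15.4 + 64.3/3.35 = 34.594 °C.
T(t) = T_ss + (T₀ − T_ss)e^(−t/τ); set T = 54.3:
t = −τ ln[(T − T_ss)/(T₀ − T_ss)] = −935.41 · ln(0.54128) = 574.16 min.

574 min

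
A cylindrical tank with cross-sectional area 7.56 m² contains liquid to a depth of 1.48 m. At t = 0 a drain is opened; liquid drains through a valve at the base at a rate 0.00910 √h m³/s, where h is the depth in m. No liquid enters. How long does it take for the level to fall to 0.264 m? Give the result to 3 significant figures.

1170 s

With no inflow, A dh/dt = −0.00910 √h.
This is separable: 2 d(√h)/dt = −0.00910/A, so √h = √h₀ − (0.00910/(2A)) t.
t = 2A(√h₀ − √h)/0.00910 = 2·7.56·(√1.48 − √0.264)/0.00910
  = 15.120 × (1.2166 − 0.51381) / 0.00910 = 1167.6 s.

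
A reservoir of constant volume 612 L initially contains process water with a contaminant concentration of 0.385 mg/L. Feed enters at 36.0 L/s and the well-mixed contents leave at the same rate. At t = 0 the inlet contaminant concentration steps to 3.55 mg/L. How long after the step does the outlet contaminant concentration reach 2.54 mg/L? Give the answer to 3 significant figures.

Transient balance on the dissolved component: V dC/dt = Q(C_in − C), so τ = V/Q = 17.000 s.
C(t) = C_in + (C₀ − C_in) e^(−t/τ). Set C = 2.54 and solve for t:
e^(−t/τ) = (C − C_in)/(C₀ − C_in) = (2.54 − 3.55)/(0.385 − 3.55) = 0.31912
t = −τ ln(…) = 17.000 × 1.1422 = 19.417 s.

19.4 s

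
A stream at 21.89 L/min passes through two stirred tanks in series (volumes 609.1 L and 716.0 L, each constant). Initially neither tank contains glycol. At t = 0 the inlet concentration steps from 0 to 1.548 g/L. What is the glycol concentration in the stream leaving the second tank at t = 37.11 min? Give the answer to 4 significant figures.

0.5381 g/L

Time constants: τᵢ = Vᵢ/Q for each well-mixed tank.
τ₁ = 609.1/21.89 = 27.8255 min; τ₂ = 716.0/21.89 = 32.7090 min.
Tank 1: C₁ = C_in(1 − e^(−t/τ₁)). Tank 2 (τ₁ ≠ τ₂): C₂ = C_in[1 − (τ₁ e^(−t/τ₁) − τ₂ e^(−t/τ₂))/(τ₁ − τ₂)].
At t = 37.11: e^(−t/τ₁) = 0.263509, e^(−t/τ₂) = 0.321567.
C₂ = 1.548·[1 − (27.8255·0.263509 − 32.7090·0.321567)/(-4.88351)] = 1.548·0.347627 = 0.538126 g/L.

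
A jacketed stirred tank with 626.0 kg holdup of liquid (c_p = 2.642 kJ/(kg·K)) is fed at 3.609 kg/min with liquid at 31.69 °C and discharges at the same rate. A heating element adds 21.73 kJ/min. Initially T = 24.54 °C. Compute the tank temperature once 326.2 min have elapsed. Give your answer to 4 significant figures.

M c_p dT/dt = ṁ c_p (T_in − T) + Q̇.
Rearrange: dT/dt = (T_ss − T)/τ with τ = M/ṁ = 173.455 min and T_ss = T_in + Q̇/(ṁ c_p) = 33.9690 °C.
This is linear first-order; T(t) = T_ss + (T₀ − T_ss) e^(−t/τ).
T(326.2) = 33.9690 + (-9.42898)·e^(−326.2/173.455) = 33.9690 + (-9.42898)·0.152499 = 32.5311 °C.

32.53 °C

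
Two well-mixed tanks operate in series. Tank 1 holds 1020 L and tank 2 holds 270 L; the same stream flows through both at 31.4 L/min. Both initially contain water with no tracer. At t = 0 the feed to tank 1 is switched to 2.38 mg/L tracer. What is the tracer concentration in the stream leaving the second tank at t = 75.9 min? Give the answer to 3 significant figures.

2.07 mg/L

Species balance on tank i: dCᵢ/dt = (Cᵢ₋₁ − Cᵢ)/τᵢ with τᵢ = Vᵢ/Q.
τ₁ = 1020/31.4 = 32.484 min; τ₂ = 270/31.4 = 8.5987 min.
Tank 1: C₁ = C_in(1 − e^(−t/τ₁)). Tank 2 (τ₁ ≠ τ₂): C₂ = C_in[1 − (τ₁ e^(−t/τ₁) − τ₂ e^(−t/τ₂))/(τ₁ − τ₂)].
At t = 75.9: e^(−t/τ₁) = 0.096663, e^(−t/τ₂) = 0.00014673.
C₂ = 2.38·[1 − (32.484·0.096663 − 8.5987·0.00014673)/(23.885)] = 2.38·0.86859 = 2.0672 mg/L.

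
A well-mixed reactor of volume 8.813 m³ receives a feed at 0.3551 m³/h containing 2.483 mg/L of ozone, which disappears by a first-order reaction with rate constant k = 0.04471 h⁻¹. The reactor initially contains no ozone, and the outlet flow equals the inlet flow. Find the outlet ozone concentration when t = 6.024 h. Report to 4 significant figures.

Accumulation = in − out − consumed: V dC/dt = Q C_in − Q C − k V C.
dC/dt = (Q/V) C_in − (Q/V + k) C; effective rate a = Q/V + k = 0.0402927 + 0.04471 = 0.0850027 h⁻¹.
C_ss = Q C_in/(Q + kV) = 1.17698 mg/L; C(t) = C_ss + (C₀ − C_ss) e^(−a t).
C(6.024) = 1.17698 + (-1.17698)·e^(−0.0850027·6.024) = 1.17698 + (-1.17698)·0.599262 = 0.471662 mg/L.

0.4717 mg/L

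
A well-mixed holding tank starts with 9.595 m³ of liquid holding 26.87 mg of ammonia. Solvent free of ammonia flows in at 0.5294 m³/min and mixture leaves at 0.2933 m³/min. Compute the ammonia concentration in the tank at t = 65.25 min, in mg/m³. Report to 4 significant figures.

0.3271 mg/m³

Let m(t) be the amount of ammonia. Volume: V(t) = V₀ + (Q_in − Q_out) t = 9.595 + 0.236100 t; V(65.25) = 25.0005 m³.
Species balance (pure solvent in): dm/dt = −Q_out · m/V(t).
dm/m = −Q_out dt/(V₀ + 0.236100 t); integrating gives ln(m/m₀) = −(Q_out/(Q_in−Q_out)) ln(V/V₀).
m = m₀ (V₀/V)^(Q_out/(Q_in−Q_out)) = 26.87 × (9.595/25.0005)^(1.24227) = 8.17716 mg.
C = m/V = 8.17716/25.0005 = 0.327079 mg/m³.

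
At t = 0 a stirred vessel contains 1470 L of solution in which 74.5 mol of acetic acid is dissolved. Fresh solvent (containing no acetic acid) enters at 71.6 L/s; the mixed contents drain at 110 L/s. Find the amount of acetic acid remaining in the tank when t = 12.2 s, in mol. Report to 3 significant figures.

Let m(t) be the amount of acetic acid. Volume: V(t) = V₀ + (Q_in − Q_out) t = 1470 − 38.400 t; V(12.2) = 1001.5 L.
Solute balance: dm/dt = 0 − Q_out C = −Q_out m/V(t).
dm/m = −Q_out dt/(V₀ − 38.400 t); integrating gives ln(m/m₀) = −(Q_out/(Q_in−Q_out)) ln(V/V₀).
m = m₀ (V₀/V)^(Q_out/(Q_in−Q_out)) = 74.5 × (1470/1001.5)^(-2.8646) = 24.817 mol.

24.8 mol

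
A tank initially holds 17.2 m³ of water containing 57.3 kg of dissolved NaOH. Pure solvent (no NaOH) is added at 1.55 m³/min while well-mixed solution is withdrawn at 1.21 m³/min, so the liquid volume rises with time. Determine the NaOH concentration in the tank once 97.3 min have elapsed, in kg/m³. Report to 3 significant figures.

0.0250 kg/m³

Total volume: dV/dt = Q_in − Q_out = 0.34000 m³/min, so V(t) = 17.2 + 0.34000 t and V(97.3) = 50.282 m³.
No NaOH enters, so dm/dt = −Q_out · (m/V).
dm/m = −Q_out dt/(V₀ + 0.34000 t); integrating gives ln(m/m₀) = −(Q_out/(Q_in−Q_out)) ln(V/V₀).
m = m₀ (V₀/V)^(Q_out/(Q_in−Q_out)) = 57.3 × (17.2/50.282)^(3.5588) = 1.2594 kg.
C = m/V = 1.2594/50.282 = 0.025046 kg/m³.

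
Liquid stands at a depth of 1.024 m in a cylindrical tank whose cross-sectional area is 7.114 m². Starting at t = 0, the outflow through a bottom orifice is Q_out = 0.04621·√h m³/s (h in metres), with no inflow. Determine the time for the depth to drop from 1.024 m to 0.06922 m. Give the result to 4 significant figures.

A dh/dt = −Q_out = −0.04621 √h.
∫ h^(−1/2) dh = −(0.04621/A) ∫ dt, giving 2√h = 2√h₀ − (0.04621/A) t.
t = 2A(√h₀ − √h)/0.04621 = 2·7.114·(√1.024 − √0.06922)/0.04621
  = 14.2280 × (1.01193 − 0.263097) / 0.04621 = 230.564 s.

230.6 s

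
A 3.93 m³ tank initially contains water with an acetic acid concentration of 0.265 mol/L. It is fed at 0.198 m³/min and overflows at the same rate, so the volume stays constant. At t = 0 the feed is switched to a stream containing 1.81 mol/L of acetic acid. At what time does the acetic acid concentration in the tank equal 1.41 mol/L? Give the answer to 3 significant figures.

26.8 min

Mass balance on the solute (V constant): V dC/dt = Q(C_in − C), so τ = V/Q = 19.848 min.
C(t) = C_in + (C₀ − C_in) e^(−t/τ). Set C = 1.41 and solve for t:
e^(−t/τ) = (C − C_in)/(C₀ − C_in) = (1.41 − 1.81)/(0.265 − 1.81) = 0.25890
t = −τ ln(…) = 19.848 × 1.3513 = 26.822 min.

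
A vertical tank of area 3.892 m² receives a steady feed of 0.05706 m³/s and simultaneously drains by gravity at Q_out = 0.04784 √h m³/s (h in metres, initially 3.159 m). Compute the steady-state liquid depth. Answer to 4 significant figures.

1.423 m

Level balance: A dh/dt = 0.05706 − 0.04784 √h. Setting dh/dt = 0:
Q_in = 0.04784 √h_ss ⇒ √h_ss = 0.05706/0.04784 = 1.19273.
h_ss = 1.19273² = 1.42259 m. (Since h₀ = 3.159 m > h_ss, the level will fall toward this value.)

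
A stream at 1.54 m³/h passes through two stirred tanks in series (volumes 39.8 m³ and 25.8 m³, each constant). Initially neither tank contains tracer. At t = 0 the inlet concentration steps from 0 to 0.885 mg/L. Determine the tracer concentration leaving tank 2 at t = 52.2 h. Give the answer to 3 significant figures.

Each tank obeys Vᵢ dCᵢ/dt = Q(Cᵢ₋₁ − Cᵢ), so τᵢ = Vᵢ/Q.
τ₁ = 39.8/1.54 = 25.844 h; τ₂ = 25.8/1.54 = 16.753 h.
Solving the cascade with C₁(0)=C₂(0)=0 gives C₂(t) = C_in[1 − (τ₁ e^(−t/τ₁) − τ₂ e^(−t/τ₂))/(τ₁ − τ₂)].
At t = 52.2: e^(−t/τ₁) = 0.13268, e^(−t/τ₂) = 0.044342.
C₂ = 0.885·[1 − (25.844·0.13268 − 16.753·0.044342)/(9.0909)] = 0.885·0.70452 = 0.62350 mg/L.

0.624 mg/L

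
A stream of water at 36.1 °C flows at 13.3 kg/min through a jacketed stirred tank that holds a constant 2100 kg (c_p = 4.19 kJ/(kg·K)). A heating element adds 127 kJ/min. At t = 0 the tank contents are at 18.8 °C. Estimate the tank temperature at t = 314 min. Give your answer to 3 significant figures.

M c_p dT/dt = ṁ c_p (T_in − T) + Q̇.
τ = M/ṁ = 157.89 min; T_ss = T_in + Q̇/(ṁ c_p) = 36.1 + 127/(13.3·4.19) = 38.379 °C.
This is linear first-order; T(t) = T_ss + (T₀ − T_ss) e^(−t/τ).
T(314) = 38.379 + (-19.579)·e^(−314/157.89) = 38.379 + (-19.579)·0.13688 = 35.699 °C.

35.7 °C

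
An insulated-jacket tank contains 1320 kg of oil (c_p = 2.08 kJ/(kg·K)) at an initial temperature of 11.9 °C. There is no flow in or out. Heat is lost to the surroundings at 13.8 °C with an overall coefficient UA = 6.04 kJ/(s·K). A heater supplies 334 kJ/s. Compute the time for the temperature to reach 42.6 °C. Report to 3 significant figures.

350 s

M c_p dT/dt = −UA(T − T_amb) + Q̇.
τ = M c_p/UA = 454.57 s; T_ss = T_amb + Q̇/UA = 13.8 + 334/6.04 = 69.098 °C.
T(t) = T_ss + (T₀ − T_ss)e^(−t/τ); set T = 42.6:
t = −τ ln[(T − T_ss)/(T₀ − T_ss)] = −454.57 · ln(0.46327) = 349.77 s.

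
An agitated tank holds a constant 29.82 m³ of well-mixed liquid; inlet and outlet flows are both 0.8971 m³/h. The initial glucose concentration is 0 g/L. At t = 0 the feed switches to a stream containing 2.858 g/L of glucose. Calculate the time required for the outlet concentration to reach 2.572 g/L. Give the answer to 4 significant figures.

76.52 h

Species balance: V dC/dt = Q(C_in − C) ⇒ τ = V/Q = 33.2404 h.
C(t) = C_in + (C₀ − C_in) e^(−t/τ). Set C = 2.572 and solve for t:
e^(−t/τ) = (C − C_in)/(C₀ − C_in) = (2.572 − 2.858)/(0 − 2.858) = 0.100070
t = −τ ln(…) = 33.2404 × 2.30189 = 76.5157 h.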